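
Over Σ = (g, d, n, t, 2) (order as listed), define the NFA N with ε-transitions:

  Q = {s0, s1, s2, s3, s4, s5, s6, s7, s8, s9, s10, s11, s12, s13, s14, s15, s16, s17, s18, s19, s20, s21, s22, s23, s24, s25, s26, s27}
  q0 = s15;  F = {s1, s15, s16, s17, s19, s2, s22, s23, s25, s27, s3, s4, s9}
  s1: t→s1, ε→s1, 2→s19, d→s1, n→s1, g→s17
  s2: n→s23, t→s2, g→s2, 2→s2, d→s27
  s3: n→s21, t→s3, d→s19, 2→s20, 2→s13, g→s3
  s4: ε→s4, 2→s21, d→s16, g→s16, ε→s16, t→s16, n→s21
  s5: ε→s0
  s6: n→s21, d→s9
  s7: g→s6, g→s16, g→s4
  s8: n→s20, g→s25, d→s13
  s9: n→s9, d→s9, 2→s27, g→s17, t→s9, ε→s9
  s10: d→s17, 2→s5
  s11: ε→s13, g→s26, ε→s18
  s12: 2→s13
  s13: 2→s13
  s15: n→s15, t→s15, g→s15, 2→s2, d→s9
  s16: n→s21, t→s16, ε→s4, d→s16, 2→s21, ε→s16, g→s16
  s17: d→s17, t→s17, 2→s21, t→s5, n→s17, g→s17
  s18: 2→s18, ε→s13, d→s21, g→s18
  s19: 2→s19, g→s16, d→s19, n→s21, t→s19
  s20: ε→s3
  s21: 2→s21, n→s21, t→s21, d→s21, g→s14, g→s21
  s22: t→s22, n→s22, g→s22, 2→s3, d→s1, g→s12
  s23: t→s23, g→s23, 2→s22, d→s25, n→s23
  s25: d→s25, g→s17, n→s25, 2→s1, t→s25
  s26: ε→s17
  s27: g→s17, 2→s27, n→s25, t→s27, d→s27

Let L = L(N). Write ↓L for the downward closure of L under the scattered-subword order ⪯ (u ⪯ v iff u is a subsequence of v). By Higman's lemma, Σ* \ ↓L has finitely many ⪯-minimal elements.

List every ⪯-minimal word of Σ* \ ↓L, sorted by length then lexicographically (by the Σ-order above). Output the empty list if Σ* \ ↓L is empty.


|Q|=28, |F|=13, |δ|=102 (12 ε).
min D↑ (13 st, q0=0, F={6}): 0:g→0,d→1,n→0,t→0,2→2 1:g→3,d→1,n→1,t→1,2→4 2:g→2,d→4,n→5,t→2,2→2 3:g→3,d→3,n→3,t→3,2→6 4:g→3,d→4,n→7,t→4,2→4 5:g→5,d→7,n→5,t→5,2→8 6:g→6,d→6,n→6,t→6,2→6 7:g→3,d→7,n→7,t→7,2→9 8:g→8,d→9,n→8,t→8,2→10 9:g→3,d→9,n→9,t→9,2→11 10:g→10,d→11,n→6,t→10,2→10 11:g→12,d→11,n→6,t→11,2→11 12:g→12,d→12,n→6,t→12,2→6.
'dg2': |S_i|=[20, 12, 7, 2] end={s14,s21} — reject; 3/3 deletions ∈↓L.
'2n22n': |S_i|=[20, 18, 16, 14, 8, 2] end={s14,s21} rej; 5/5 deletions ∈↓L.
2 words, ⪯-incomp.

Antichain: [dg2, 2n22n].


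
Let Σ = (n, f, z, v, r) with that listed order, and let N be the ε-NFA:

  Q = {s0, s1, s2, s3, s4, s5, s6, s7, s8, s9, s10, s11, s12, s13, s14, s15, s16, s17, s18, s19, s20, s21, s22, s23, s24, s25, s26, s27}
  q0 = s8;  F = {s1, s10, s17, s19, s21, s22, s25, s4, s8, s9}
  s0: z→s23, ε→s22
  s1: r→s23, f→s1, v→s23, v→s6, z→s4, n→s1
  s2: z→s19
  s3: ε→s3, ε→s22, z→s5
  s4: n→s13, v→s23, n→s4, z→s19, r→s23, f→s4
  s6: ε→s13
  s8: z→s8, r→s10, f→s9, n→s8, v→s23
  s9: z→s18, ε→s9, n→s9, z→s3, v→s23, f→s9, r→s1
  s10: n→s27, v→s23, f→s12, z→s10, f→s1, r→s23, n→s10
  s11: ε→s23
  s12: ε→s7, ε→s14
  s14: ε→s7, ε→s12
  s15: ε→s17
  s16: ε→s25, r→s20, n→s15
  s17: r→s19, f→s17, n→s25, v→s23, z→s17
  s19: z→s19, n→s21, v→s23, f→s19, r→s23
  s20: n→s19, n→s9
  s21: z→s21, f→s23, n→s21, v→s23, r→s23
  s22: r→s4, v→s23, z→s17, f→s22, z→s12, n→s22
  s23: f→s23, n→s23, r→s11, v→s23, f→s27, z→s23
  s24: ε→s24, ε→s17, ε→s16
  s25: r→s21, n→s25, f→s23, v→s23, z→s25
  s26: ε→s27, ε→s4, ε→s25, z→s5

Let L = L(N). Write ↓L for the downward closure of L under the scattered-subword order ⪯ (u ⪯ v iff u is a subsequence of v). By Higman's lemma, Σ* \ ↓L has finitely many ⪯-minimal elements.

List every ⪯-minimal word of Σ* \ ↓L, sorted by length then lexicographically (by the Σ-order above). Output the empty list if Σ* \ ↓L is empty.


|Q|=28, |F|=10, |δ|=88 (18 ε).
min D↑ (11 st, q0=0, F={2}): 0:n→0,f→1,z→0,v→2,r→3 1:n→1,f→1,z→4,v→2,r→5 2:n→2,f→2,z→2,v→2,r→2 3:n→3,f→5,z→3,v→2,r→2 4:n→4,f→4,z→6,v→2,r→7 5:n→5,f→5,z→7,v→2,r→2 6:n→8,f→6,z→6,v→2,r→9 7:n→7,f→7,z→9,v→2,r→2 8:n→8,f→2,z→8,v→2,r→10 9:n→10,f→9,z→9,v→2,r→2 10:n→10,f→2,z→10,v→2,r→2 (ε-aug+det+¬).
'v': N↓-sim [21, 5] end={s11,s13,s23,s27,s6} rej; 1/1 del acc.
'rr': |S_i|=[21, 13, 3] end={s11,s23,s27} ∉↓L; 2/2 single-dels accept.
'fzznf': |S_i|=[21, 19, 16, 11, 5, 3] end={s11,s23,s27} — reject; 5/5 deletions ∈↓L.
3 obstructions.

min(Σ*\↓L) = [v, rr, fzznf].


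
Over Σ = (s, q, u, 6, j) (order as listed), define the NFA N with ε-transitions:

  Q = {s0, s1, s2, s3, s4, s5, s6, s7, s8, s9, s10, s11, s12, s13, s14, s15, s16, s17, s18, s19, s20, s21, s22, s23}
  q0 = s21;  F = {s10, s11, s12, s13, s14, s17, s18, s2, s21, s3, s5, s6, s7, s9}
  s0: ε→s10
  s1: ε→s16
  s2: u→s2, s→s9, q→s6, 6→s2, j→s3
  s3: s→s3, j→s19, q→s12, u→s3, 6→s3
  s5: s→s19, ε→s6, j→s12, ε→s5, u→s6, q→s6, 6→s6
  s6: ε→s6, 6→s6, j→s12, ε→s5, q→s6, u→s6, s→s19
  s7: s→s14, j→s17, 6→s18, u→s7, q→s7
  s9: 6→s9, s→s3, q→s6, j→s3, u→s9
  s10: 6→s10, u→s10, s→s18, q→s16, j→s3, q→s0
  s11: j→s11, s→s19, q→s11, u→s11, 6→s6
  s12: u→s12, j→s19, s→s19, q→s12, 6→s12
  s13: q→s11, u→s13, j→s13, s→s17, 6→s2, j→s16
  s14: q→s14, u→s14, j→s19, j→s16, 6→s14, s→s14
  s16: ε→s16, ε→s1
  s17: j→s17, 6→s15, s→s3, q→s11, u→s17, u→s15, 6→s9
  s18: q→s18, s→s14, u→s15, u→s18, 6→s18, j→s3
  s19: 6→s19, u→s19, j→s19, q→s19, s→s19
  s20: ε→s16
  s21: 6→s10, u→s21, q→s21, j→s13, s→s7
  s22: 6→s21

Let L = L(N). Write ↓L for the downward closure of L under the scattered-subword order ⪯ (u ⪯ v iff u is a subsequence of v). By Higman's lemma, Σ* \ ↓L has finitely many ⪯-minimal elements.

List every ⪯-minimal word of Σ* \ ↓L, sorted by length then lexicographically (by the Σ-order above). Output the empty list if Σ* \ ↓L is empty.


|Q|=24, |F|=14, |δ|=91 (9 ε).
min D↑ (14 st, q0=0, F={10}): 0:s→1,q→0,u→0,6→2,j→3 1:s→4,q→1,u→1,6→5,j→6 2:s→5,q→2,u→2,6→2,j→7 3:s→6,q→8,u→3,6→9,j→3 4:s→4,q→4,u→4,6→4,j→10 5:s→4,q→5,u→5,6→5,j→7 6:s→7,q→8,u→6,6→11,j→6 7:s→7,q→12,u→7,6→7,j→10 8:s→10,q→8,u→8,6→13,j→8 9:s→11,q→13,u→9,6→9,j→7 10:s→10,q→10,u→10,6→10,j→10 11:s→7,q→13,u→11,6→11,j→7 12:s→10,q→12,u→12,6→12,j→10 13:s→10,q→13,u→13,6→13,j→12 (ε-aug+det+¬).
'ssj': run [19, 14, 6, 3] end={s1,s16,s19} ∉↓L; 3/3 del acc.
'6jj': |S_i|=[19, 14, 5, 1] end={s19} ∉↓L; 3/3 deletions ∈↓L.
'jqs': |S_i|=[19, 13, 5, 1] end={s19} ∉↓L; 3/3 single-dels accept.
3 obstructions.

Antichain: [ssj, 6jj, jqs].


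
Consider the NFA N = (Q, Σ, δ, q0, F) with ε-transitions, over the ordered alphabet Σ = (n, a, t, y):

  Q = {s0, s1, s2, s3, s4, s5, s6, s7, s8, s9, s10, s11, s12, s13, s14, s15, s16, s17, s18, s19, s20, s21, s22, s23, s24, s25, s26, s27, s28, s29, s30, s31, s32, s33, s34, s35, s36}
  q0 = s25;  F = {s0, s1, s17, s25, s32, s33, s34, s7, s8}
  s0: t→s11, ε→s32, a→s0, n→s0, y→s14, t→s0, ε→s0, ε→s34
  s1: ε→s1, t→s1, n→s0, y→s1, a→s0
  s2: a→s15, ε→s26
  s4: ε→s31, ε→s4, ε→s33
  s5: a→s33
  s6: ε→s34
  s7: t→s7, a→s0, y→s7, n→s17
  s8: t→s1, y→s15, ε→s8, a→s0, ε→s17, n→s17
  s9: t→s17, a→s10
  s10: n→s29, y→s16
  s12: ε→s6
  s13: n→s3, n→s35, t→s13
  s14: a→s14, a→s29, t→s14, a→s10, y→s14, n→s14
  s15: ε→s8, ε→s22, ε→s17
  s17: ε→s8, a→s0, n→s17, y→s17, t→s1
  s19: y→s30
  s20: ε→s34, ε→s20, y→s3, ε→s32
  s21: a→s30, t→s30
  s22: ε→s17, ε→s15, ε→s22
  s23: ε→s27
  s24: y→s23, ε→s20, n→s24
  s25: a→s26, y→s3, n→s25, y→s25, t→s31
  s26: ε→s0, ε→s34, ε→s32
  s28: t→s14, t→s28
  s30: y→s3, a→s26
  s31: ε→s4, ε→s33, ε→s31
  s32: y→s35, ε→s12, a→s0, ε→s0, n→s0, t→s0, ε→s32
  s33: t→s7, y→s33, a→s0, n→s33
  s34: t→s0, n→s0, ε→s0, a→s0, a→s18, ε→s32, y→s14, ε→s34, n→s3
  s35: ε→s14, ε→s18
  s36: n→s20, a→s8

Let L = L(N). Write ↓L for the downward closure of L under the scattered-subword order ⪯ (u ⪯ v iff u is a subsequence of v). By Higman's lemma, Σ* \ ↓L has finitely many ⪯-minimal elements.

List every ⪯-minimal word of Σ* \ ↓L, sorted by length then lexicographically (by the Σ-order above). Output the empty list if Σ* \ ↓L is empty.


|Q|=37, |F|=9, |δ|=105 (38 ε).
min D↑ (7 st, q0=0, F={3}): 0:n→0,a→1,t→2,y→0 1:n→1,a→1,t→1,y→3 2:n→2,a→1,t→4,y→2 3:n→3,a→3,t→3,y→3 4:n→5,a→1,t→4,y→4 5:n→5,a→1,t→6,y→5 6:n→1,a→1,t→6,y→6 [Hopcroft].
'ay': |S_i|=[24, 14, 6] end={s10,s14,s16,s18,s29,s35} rej; 2/2 del acc.
'ttntny': N↓-sim [24, 22, 19, 18, 14, 13, 6] end={s10,s14,s16,s18,s29,s35} ∉↓L; 6/6 deletions ∈↓L.
2 minimals (antichain).

min(Σ*\↓L) = [ay, ttntny].


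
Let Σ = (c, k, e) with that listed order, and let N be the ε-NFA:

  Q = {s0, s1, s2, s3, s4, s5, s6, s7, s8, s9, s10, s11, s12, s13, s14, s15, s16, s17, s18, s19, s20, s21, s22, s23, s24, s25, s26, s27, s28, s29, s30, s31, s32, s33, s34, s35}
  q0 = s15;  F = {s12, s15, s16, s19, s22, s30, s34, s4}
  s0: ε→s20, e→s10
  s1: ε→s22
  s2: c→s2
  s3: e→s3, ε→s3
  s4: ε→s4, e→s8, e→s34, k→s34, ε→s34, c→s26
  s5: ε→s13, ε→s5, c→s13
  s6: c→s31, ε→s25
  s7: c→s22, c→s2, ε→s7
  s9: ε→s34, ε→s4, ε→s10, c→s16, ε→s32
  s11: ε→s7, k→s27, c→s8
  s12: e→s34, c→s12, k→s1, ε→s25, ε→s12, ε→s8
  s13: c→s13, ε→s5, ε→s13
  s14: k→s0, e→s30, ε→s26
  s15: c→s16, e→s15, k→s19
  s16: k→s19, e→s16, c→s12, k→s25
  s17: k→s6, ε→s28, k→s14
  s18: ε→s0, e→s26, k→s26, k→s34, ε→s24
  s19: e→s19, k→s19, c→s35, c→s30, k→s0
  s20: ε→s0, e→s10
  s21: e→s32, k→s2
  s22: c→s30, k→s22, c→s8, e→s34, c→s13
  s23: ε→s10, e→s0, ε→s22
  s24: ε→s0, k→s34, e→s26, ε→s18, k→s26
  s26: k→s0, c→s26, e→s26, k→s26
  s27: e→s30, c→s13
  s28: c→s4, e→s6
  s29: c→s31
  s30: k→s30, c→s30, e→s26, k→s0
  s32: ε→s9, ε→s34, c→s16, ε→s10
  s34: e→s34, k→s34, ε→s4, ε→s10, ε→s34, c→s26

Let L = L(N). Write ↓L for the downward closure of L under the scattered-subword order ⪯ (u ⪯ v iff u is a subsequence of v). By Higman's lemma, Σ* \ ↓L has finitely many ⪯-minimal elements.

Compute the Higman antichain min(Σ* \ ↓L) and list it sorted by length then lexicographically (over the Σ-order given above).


min(Σ*\↓L) = [kce, ccec].

|Q|=36, |F|=8, |δ|=100 (34 ε).
min D↑ (8 st, q0=0, F={7}): 0:c→1,k→2,e→0 1:c→3,k→2,e→1 2:c→4,k→2,e→2 3:c→3,k→5,e→6 4:c→4,k→4,e→7 5:c→4,k→5,e→6 6:c→7,k→6,e→6 7:c→7,k→7,e→7 (ε-aug+det+¬).
'kce': run [18, 15, 9, 4] end={s0,s10,s20,s26} ∉↓L; 3/3 del acc.
'ccec': run [18, 17, 15, 7, 4] end={s0,s10,s20,s26} ∉↓L; 4/4 single-dels accept.
2 words, ⪯-incomp.


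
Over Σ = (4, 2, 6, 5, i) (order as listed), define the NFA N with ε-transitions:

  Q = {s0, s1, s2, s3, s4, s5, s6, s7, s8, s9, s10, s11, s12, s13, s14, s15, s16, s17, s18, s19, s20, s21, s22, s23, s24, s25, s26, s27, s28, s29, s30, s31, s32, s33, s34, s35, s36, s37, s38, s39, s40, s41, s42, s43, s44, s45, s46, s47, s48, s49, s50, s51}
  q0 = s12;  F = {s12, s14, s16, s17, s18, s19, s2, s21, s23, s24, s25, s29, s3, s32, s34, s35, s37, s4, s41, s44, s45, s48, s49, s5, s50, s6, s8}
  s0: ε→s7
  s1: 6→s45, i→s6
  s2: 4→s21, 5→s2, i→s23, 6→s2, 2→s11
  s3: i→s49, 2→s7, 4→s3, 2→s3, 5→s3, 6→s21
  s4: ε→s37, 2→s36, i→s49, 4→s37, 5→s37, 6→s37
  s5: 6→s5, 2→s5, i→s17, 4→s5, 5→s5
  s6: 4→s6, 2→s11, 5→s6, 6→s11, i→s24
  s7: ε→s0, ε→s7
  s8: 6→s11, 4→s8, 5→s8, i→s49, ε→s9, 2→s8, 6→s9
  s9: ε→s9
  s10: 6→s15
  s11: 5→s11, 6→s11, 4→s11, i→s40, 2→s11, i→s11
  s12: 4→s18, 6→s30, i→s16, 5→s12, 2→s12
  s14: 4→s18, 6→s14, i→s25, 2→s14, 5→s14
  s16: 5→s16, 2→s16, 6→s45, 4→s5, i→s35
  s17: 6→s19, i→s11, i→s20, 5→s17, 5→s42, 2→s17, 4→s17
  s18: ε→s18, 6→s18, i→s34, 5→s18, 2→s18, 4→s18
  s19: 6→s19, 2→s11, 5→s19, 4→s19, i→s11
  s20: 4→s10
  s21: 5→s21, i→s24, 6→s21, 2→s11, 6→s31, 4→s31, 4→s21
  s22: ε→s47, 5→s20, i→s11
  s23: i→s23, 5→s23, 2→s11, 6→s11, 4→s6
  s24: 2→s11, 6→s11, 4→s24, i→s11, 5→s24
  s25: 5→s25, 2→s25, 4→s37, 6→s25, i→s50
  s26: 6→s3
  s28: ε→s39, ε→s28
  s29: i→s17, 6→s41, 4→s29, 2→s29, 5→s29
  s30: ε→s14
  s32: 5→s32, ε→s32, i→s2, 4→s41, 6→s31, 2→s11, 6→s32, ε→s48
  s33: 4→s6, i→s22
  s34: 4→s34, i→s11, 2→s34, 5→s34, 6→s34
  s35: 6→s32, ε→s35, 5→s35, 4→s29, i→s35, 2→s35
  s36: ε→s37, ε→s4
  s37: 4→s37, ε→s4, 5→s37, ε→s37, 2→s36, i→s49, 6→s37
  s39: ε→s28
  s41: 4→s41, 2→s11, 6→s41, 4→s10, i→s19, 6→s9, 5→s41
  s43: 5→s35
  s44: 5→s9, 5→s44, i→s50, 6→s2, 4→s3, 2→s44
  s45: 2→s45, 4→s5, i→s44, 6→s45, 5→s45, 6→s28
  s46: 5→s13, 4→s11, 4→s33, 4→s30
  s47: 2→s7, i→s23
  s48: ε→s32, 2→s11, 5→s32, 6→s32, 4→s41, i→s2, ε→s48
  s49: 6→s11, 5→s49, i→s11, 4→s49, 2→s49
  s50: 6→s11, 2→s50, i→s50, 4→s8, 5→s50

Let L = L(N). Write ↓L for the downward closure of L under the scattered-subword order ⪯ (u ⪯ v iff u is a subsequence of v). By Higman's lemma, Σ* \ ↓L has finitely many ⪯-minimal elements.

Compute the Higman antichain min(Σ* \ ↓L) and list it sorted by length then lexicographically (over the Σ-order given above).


|Q|=52, |F|=27, |δ|=189 (21 ε).
min D↑ (26 st, q0=0, F={9}): 0:4→1,2→0,6→2,5→0,i→3 1:4→1,2→1,6→1,5→1,i→4 2:4→1,2→2,6→2,5→2,i→5 3:4→6,2→3,6→7,5→3,i→8 4:4→4,2→4,6→4,5→4,i→9 5:4→10,2→5,6→5,5→5,i→11 6:4→6,2→6,6→6,5→6,i→12 7:4→6,2→7,6→7,5→7,i→13 8:4→14,2→8,6→15,5→8,i→8 9:4→9,2→9,6→9,5→9,i→9 10:4→10,2→10,6→10,5→10,i→16 11:4→17,2→11,6→9,5→11,i→11 12:4→12,2→12,6→18,5→12,i→9 13:4→19,2→13,6→20,5→13,i→11 14:4→14,2→14,6→21,5→14,i→12 15:4→21,2→9,6→15,5→15,i→20 16:4→16,2→16,6→9,5→16,i→9 17:4→17,2→17,6→9,5→17,i→16 18:4→18,2→9,6→18,5→18,i→9 19:4→19,2→19,6→22,5→19,i→16 20:4→22,2→9,6→20,5→20,i→23 21:4→21,2→9,6→21,5→21,i→18 22:4→22,2→9,6→22,5→22,i→24 23:4→25,2→9,6→9,5→23,i→23 24:4→24,2→9,6→9,5→24,i→9 25:4→25,2→9,6→9,5→25,i→24 [Hopcroft].
'4ii': |S_i|=[41, 26, 11, 5] end={s10,s11,s15,s20,s40} — reject; 3/3 single-dels accept.
'6ii6': N↓-sim [41, 37, 27, 12, 4] end={s11,s15,s40,s9} — reject; 4/4 deletions ∈↓L.
'ii62': N↓-sim [41, 37, 27, 15, 2] end={s11,s40} — reject; 4/4 del acc.
3 minimals (antichain).

A = [4ii, 6ii6, ii62].


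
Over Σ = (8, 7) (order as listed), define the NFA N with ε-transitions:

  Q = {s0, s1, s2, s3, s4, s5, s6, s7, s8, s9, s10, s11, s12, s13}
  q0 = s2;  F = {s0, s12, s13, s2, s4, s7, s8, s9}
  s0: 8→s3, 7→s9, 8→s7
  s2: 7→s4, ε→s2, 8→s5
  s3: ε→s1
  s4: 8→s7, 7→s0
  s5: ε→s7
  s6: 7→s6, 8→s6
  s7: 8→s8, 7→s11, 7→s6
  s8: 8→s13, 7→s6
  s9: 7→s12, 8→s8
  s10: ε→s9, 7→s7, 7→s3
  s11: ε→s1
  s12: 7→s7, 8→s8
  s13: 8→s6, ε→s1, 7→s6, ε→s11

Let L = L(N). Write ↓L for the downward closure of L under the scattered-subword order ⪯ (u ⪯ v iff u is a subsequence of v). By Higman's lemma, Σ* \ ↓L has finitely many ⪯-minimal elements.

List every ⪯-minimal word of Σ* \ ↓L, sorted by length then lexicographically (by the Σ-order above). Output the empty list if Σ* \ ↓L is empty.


|Q|=14, |F|=8, |δ|=29 (7 ε).
min D↑ (9 st, q0=0, F={4}): 0:8→1,7→2 1:8→3,7→4 2:8→1,7→5 3:8→6,7→4 4:8→4,7→4 5:8→1,7→7 6:8→4,7→4 7:8→3,7→8 8:8→3,7→1 (ε-aug+det+¬).
'87': N↓-sim [13, 8, 3] end={s1,s11,s6} ∉↓L; 2/2 single-dels accept.
'8888': |S_i|=[13, 8, 5, 4, 1] end={s6} ∉↓L; 4/4 single-dels accept.
'777888': run [13, 11, 10, 8, 5, 4, 1] end={s6} ∉↓L; 6/6 del acc.
'777777': run [13, 11, 10, 8, 7, 6, 3] end={s1,s11,s6} rej; 6/6 deletions ∈↓L.
4 minimals (antichain).

Antichain: [87, 8888, 777888, 777777].


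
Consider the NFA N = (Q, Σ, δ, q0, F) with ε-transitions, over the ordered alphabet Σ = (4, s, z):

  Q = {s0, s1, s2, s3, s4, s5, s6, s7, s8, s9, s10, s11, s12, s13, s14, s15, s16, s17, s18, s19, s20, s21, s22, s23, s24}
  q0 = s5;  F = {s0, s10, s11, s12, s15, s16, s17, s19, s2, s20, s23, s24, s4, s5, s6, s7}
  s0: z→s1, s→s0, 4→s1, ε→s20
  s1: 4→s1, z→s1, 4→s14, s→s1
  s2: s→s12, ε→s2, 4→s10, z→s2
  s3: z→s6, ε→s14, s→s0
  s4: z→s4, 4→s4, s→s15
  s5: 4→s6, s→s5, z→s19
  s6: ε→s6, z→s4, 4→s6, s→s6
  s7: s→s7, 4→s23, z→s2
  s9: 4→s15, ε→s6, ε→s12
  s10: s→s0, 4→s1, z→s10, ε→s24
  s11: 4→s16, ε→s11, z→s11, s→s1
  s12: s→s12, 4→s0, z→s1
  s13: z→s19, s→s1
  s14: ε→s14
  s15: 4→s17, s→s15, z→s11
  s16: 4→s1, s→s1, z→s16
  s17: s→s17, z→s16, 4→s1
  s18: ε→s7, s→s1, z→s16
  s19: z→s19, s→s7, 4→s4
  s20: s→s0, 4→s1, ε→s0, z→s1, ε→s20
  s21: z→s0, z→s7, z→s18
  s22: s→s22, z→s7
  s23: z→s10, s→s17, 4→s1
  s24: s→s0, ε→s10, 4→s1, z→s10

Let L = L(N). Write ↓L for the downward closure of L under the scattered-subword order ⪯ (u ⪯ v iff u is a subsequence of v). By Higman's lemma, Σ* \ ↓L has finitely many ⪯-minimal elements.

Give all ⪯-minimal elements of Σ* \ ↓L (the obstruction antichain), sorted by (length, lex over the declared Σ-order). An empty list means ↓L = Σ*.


Antichain: [zs44, 4zszs, z4szs, zszsz].

|Q|=25, |F|=16, |δ|=77 (13 ε).
min D↑ (15 st, q0=0, F={10}): 0:4→1,s→0,z→2 1:4→1,s→1,z→3 2:4→3,s→4,z→2 3:4→3,s→5,z→3 4:4→6,s→4,z→7 5:4→8,s→5,z→9 6:4→10,s→8,z→11 7:4→11,s→12,z→7 8:4→10,s→8,z→13 9:4→13,s→10,z→9 10:4→10,s→10,z→10 11:4→10,s→14,z→11 12:4→14,s→12,z→10 13:4→10,s→10,z→13 14:4→10,s→14,z→10.
'zs44': run [18, 16, 14, 9, 2] end={s1,s14} ∉↓L; 4/4 single-dels accept.
'4zszs': |S_i|=[18, 13, 11, 8, 4, 2] end={s1,s14} ∉↓L; 5/5 single-dels accept.
'z4szs': N↓-sim [18, 16, 12, 8, 4, 2] end={s1,s14} rej; 5/5 deletions ∈↓L.
'zszsz': |S_i|=[18, 16, 14, 10, 5, 2] end={s1,s14} rej; 5/5 single-dels accept.
4 obstructions.


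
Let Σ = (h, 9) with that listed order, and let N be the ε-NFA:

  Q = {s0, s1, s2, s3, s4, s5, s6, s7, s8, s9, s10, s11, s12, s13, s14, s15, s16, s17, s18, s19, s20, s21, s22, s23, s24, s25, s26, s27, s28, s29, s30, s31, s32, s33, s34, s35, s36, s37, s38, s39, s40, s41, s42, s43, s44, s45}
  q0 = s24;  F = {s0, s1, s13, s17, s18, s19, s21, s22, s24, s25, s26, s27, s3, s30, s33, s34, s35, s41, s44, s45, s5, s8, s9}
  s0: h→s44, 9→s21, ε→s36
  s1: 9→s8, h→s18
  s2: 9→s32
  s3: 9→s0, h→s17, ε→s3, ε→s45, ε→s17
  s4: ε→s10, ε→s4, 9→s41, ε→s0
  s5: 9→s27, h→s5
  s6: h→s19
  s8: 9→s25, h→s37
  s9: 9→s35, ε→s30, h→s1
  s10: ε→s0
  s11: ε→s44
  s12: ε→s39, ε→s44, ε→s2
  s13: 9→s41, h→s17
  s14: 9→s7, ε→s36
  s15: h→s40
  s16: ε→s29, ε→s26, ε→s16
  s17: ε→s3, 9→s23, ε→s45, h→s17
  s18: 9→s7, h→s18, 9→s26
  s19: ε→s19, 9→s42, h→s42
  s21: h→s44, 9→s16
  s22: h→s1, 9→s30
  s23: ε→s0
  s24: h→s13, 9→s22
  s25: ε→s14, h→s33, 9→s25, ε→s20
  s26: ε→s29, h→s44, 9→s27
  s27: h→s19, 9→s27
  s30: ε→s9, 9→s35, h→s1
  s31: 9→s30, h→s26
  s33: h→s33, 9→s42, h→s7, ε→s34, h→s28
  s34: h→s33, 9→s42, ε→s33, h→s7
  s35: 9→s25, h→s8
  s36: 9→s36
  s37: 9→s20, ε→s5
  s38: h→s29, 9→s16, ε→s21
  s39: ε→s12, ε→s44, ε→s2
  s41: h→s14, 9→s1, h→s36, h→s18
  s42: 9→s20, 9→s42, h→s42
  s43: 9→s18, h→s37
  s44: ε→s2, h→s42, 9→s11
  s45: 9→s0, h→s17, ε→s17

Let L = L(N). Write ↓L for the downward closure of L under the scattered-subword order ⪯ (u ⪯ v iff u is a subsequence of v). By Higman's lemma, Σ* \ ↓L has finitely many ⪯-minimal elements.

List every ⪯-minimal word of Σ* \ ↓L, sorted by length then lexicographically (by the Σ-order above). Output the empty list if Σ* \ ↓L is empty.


min(Σ*\↓L) = [hh9hh, 9h99h9, 9999h9].

|Q|=46, |F|=23, |δ|=102 (34 ε).
min D↑ (20 st, q0=0, F={16}): 0:h→1,9→2 1:h→3,9→4 2:h→5,9→6 3:h→3,9→7 4:h→8,9→5 5:h→8,9→9 6:h→5,9→10 7:h→11,9→12 8:h→8,9→13 9:h→14,9→15 10:h→9,9→15 11:h→16,9→11 12:h→11,9→13 13:h→11,9→17 14:h→14,9→17 15:h→18,9→15 16:h→16,9→16 17:h→19,9→17 18:h→18,9→16 19:h→16,9→16 [Hopcroft].
'hh9hh': N↓-sim [36, 31, 26, 16, 7, 2] end={s20,s42} rej; 5/5 deletions ∈↓L.
'9h99h9': N↓-sim [36, 31, 22, 20, 15, 7, 2] end={s20,s42} — reject; 6/6 del acc.
'9999h9': |S_i|=[36, 31, 27, 22, 15, 7, 2] end={s20,s42} rej; 6/6 del acc.
3 minimals (antichain).


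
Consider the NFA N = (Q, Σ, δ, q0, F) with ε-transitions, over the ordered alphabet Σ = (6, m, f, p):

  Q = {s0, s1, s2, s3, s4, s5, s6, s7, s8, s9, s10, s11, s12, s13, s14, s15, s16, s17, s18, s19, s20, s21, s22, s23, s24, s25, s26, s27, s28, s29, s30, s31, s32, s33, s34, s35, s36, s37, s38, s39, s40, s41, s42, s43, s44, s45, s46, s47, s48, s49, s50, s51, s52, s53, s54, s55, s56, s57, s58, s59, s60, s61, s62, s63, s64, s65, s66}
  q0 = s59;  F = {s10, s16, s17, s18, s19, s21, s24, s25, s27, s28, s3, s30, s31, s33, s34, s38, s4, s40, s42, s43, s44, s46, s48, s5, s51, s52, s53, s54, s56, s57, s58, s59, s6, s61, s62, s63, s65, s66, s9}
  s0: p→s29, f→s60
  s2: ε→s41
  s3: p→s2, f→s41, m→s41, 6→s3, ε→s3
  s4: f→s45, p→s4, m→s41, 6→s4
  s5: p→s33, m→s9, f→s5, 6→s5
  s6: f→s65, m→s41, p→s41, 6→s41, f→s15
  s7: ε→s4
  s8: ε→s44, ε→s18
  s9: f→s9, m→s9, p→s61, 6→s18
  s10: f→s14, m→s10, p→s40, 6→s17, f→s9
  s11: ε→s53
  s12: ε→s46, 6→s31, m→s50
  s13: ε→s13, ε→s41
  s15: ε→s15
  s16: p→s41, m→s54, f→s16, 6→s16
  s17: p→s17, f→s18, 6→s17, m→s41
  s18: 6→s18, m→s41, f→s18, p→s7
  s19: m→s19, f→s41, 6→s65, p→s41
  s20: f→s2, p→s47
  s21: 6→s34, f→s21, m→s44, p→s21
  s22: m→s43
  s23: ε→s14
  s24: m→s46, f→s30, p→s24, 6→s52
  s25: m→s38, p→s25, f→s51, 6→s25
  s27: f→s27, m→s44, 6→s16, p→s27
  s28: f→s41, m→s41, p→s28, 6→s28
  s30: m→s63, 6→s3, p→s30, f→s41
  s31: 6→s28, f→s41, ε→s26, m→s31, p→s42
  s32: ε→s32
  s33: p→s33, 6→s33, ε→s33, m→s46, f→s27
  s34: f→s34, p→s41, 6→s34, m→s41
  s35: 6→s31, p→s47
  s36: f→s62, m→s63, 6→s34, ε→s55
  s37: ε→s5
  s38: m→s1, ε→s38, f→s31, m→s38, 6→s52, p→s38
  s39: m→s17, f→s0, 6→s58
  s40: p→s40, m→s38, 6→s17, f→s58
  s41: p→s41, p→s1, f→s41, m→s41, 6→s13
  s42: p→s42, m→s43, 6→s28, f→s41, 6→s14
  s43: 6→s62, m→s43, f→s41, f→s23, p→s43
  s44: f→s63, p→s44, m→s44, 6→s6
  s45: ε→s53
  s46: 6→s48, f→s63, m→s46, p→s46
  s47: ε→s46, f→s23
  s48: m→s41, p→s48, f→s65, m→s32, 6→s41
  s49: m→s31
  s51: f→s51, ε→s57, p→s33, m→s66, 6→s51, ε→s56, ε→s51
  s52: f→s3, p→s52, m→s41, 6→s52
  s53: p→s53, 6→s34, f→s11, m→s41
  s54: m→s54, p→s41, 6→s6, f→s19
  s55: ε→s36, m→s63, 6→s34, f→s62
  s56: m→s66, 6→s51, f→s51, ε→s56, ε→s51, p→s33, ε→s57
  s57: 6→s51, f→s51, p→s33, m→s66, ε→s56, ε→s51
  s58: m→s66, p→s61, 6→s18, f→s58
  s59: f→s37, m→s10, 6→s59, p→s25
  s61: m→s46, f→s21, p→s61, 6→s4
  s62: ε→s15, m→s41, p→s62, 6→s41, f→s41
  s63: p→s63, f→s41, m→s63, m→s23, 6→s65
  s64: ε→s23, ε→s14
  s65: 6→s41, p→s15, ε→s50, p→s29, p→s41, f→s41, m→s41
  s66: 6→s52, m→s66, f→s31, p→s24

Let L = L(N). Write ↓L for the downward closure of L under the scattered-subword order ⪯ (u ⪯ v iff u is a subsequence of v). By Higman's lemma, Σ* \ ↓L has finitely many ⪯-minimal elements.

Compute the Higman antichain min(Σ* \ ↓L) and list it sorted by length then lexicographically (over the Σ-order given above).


min(Σ*\↓L) = [m6m, pmff, fpm66, fpf6p, pm6fp].

|Q|=67, |F|=39, |δ|=222 (32 ε).
min D↑ (38 st, q0=0, F={10}): 0:6→0,m→1,f→2,p→3 1:6→4,m→1,f→5,p→6 2:6→2,m→5,f→2,p→7 3:6→3,m→8,f→9,p→3 4:6→4,m→10,f→11,p→4 5:6→11,m→5,f→5,p→12 6:6→4,m→8,f→13,p→6 7:6→7,m→14,f→15,p→7 8:6→16,m→8,f→17,p→8 9:6→9,m→18,f→9,p→7 10:6→10,m→10,f→10,p→10 11:6→11,m→10,f→11,p→19 12:6→19,m→14,f→20,p→12 13:6→11,m→18,f→13,p→12 14:6→21,m→14,f→22,p→14 15:6→23,m→24,f→15,p→15 16:6→16,m→10,f→25,p→16 17:6→26,m→17,f→10,p→27 18:6→16,m→18,f→17,p→28 19:6→19,m→10,f→29,p→19 20:6→30,m→24,f→20,p→20 21:6→10,m→10,f→31,p→21 22:6→31,m→22,f→10,p→22 23:6→23,m→32,f→23,p→10 24:6→33,m→24,f→22,p→24 25:6→25,m→10,f→10,p→10 26:6→26,m→10,f→10,p→26 27:6→26,m→34,f→10,p→27 28:6→16,m→14,f→35,p→28 29:6→30,m→10,f→29,p→29 30:6→30,m→10,f→30,p→10 31:6→10,m→10,f→10,p→10 32:6→33,m→32,f→36,p→10 33:6→10,m→10,f→31,p→10 34:6→37,m→34,f→10,p→34 35:6→25,m→22,f→10,p→35 36:6→31,m→36,f→10,p→10 37:6→10,m→10,f→10,p→37 (ε-aug+det+¬).
'm6m': run [54, 44, 24, 4] end={s1,s13,s32,s41} — reject; 3/3 single-dels accept.
'pmff': N↓-sim [54, 49, 30, 20, 5] end={s1,s13,s14,s23,s41} ∉↓L; 4/4 deletions ∈↓L.
'fpm66': run [54, 48, 37, 19, 11, 3] end={s1,s13,s41} rej; 5/5 deletions ∈↓L.
'fpf6p': run [54, 48, 37, 24, 14, 6] end={s1,s13,s15,s2,s29,s41} — reject; 5/5 single-dels accept.
'pm6fp': N↓-sim [54, 49, 30, 16, 9, 6] end={s1,s13,s15,s2,s29,s41} ∉↓L; 5/5 deletions ∈↓L.
5 words, ⪯-incomp.


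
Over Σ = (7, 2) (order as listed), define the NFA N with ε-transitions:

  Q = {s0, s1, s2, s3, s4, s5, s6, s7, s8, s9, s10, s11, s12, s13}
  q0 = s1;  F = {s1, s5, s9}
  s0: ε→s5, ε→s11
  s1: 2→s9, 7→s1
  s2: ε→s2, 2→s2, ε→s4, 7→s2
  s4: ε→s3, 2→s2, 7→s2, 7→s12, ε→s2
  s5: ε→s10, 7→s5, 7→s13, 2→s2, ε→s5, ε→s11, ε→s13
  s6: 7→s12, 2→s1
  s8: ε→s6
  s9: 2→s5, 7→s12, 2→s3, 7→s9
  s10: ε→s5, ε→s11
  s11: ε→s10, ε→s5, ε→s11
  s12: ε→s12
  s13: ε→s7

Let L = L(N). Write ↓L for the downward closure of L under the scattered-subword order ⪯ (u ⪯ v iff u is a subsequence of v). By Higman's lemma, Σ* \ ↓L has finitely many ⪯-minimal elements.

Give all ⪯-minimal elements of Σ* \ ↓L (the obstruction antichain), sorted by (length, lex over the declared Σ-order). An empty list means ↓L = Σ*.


|Q|=14, |F|=3, |δ|=34 (18 ε).
min D↑ (4 st, q0=0, F={3}): 0:7→0,2→1 1:7→1,2→2 2:7→2,2→3 3:7→3,2→3 [Hopcroft].
'222': N↓-sim [11, 10, 9, 4] end={s12,s2,s3,s4} — reject; 3/3 deletions ∈↓L.
1 words, ⪯-incomp.

min(Σ*\↓L) = [222].


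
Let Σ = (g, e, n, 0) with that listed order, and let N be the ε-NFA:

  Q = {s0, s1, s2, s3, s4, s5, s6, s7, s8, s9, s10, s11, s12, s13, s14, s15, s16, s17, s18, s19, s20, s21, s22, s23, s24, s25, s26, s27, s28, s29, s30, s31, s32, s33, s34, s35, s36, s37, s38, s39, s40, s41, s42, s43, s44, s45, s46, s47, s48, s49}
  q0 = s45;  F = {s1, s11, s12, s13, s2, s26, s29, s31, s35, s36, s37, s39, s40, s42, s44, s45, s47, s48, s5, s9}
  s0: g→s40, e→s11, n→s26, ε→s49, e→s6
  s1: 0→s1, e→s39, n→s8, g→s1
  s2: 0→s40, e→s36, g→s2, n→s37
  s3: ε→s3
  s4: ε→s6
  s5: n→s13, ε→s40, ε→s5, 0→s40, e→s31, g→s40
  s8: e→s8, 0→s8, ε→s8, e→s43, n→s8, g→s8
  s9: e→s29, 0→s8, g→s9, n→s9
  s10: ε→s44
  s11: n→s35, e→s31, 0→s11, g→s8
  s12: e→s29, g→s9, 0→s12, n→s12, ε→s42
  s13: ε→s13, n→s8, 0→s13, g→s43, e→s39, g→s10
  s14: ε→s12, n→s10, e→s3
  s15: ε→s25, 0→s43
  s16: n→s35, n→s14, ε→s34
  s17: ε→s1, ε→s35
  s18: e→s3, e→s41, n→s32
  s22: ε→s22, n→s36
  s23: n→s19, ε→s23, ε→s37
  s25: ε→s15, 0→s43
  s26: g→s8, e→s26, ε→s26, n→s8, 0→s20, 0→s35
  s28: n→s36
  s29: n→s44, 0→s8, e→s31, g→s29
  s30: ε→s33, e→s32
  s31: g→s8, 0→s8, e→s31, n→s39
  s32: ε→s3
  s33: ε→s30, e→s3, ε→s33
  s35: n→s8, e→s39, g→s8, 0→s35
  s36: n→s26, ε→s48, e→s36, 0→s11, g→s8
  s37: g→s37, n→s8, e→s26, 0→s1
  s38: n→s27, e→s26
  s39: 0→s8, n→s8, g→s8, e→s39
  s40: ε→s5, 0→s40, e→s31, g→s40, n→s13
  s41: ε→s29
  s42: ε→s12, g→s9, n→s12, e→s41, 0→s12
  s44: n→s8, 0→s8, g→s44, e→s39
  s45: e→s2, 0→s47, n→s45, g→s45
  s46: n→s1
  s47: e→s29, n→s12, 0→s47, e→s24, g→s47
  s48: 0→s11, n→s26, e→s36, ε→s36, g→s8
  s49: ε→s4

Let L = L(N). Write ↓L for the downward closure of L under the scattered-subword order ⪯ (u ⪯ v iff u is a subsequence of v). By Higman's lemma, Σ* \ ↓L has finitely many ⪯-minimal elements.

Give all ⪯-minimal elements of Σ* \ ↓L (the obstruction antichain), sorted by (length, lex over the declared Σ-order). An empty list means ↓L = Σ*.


|Q|=50, |F|=20, |δ|=138 (29 ε).
min D↑ (18 st, q0=0, F={8}): 0:g→0,e→1,n→0,0→2 1:g→1,e→3,n→4,0→5 2:g→2,e→6,n→7,0→2 3:g→8,e→3,n→9,0→10 4:g→4,e→9,n→8,0→11 5:g→5,e→12,n→13,0→5 6:g→6,e→12,n→14,0→8 7:g→15,e→6,n→7,0→7 8:g→8,e→8,n→8,0→8 9:g→8,e→9,n→8,0→16 10:g→8,e→12,n→16,0→10 11:g→11,e→17,n→8,0→11 12:g→8,e→12,n→17,0→8 13:g→14,e→17,n→8,0→13 14:g→14,e→17,n→8,0→8 15:g→15,e→6,n→15,0→8 16:g→8,e→17,n→8,0→16 17:g→8,e→17,n→8,0→8 [Hopcroft].
'eeg': run [26, 21, 10, 2] end={s43,s8} — reject; 3/3 single-dels accept.
'enn': |S_i|=[26, 21, 11, 2] end={s43,s8} rej; 3/3 single-dels accept.
'0e0': N↓-sim [26, 20, 8, 2] end={s43,s8} rej; 3/3 single-dels accept.
'0ng0': N↓-sim [26, 20, 13, 8, 2] end={s43,s8} rej; 4/4 single-dels accept.
4 minimals (antichain).

A = [eeg, enn, 0e0, 0ng0].


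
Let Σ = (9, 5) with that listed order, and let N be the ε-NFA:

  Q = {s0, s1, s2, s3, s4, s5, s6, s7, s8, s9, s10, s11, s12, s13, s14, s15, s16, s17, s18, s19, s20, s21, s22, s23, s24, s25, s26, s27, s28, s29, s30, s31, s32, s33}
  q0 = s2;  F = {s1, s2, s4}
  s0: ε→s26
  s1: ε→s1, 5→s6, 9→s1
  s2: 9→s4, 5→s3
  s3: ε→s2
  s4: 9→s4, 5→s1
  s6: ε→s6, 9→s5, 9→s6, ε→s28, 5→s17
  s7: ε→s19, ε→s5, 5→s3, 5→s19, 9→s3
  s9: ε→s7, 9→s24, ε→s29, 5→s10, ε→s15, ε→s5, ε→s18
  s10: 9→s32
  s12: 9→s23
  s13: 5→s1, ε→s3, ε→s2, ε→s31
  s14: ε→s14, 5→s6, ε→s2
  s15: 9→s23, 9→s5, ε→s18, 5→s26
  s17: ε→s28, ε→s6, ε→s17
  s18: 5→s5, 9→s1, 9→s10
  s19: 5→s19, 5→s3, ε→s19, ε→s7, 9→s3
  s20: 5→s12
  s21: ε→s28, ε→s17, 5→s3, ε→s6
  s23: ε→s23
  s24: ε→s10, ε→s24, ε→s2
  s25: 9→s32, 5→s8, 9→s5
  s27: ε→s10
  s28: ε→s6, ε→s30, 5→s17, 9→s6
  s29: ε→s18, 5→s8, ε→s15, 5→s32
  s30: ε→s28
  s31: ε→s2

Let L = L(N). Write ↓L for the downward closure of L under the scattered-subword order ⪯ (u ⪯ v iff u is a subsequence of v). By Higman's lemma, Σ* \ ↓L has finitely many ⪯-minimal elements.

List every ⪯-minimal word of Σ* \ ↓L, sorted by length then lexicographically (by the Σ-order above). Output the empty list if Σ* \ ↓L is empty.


min(Σ*\↓L) = [955].

|Q|=34, |F|=3, |δ|=73 (37 ε).
min D↑ (4 st, q0=0, F={3}): 0:9→1,5→0 1:9→1,5→2 2:9→2,5→3 3:9→3,5→3 (ε-aug+det+¬).
'955': |S_i|=[9, 7, 6, 5] end={s17,s28,s30,s5,s6} rej; 3/3 deletions ∈↓L.
1 words, ⪯-incomp.


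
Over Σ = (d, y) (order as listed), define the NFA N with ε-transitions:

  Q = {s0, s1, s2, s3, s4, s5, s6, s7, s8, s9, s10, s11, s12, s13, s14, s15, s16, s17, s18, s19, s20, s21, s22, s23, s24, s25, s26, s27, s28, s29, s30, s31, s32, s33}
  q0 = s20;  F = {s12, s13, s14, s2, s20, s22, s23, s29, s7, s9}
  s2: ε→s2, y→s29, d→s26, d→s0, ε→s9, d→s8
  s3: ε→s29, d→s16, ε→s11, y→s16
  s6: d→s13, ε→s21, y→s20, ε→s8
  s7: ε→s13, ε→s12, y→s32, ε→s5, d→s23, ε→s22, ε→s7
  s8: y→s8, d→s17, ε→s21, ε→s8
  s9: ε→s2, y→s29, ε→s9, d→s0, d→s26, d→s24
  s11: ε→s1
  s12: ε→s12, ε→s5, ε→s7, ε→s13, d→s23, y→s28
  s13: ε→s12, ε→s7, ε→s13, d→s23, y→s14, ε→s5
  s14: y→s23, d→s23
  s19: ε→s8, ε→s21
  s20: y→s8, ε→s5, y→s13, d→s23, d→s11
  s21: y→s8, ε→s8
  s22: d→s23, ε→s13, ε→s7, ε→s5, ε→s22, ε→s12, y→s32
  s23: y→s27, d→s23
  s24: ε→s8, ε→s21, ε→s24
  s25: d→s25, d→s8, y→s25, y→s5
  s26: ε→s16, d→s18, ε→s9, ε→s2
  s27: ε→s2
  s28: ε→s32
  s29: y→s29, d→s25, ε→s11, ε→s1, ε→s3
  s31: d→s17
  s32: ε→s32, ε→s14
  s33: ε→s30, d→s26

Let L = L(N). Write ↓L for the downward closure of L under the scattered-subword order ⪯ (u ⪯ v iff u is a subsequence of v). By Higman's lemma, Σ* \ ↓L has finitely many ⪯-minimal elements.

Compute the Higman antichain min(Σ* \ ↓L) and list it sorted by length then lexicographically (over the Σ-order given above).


min(Σ*\↓L) = [dyyd, yyyyyd].

|Q|=34, |F|=10, |δ|=87 (47 ε).
min D↑ (7 st, q0=0, F={6}): 0:d→1,y→2 1:d→1,y→3 2:d→1,y→4 3:d→3,y→5 4:d→1,y→1 5:d→6,y→5 6:d→6,y→6 [Hopcroft].
'dyyd': run [26, 18, 17, 10, 6] end={s16,s17,s21,s25,s5,s8} ∉↓L; 4/4 single-dels accept.
'yyyyyd': N↓-sim [26, 25, 21, 18, 17, 10, 6] end={s16,s17,s21,s25,s5,s8} ∉↓L; 6/6 deletions ∈↓L.
2 obstructions.


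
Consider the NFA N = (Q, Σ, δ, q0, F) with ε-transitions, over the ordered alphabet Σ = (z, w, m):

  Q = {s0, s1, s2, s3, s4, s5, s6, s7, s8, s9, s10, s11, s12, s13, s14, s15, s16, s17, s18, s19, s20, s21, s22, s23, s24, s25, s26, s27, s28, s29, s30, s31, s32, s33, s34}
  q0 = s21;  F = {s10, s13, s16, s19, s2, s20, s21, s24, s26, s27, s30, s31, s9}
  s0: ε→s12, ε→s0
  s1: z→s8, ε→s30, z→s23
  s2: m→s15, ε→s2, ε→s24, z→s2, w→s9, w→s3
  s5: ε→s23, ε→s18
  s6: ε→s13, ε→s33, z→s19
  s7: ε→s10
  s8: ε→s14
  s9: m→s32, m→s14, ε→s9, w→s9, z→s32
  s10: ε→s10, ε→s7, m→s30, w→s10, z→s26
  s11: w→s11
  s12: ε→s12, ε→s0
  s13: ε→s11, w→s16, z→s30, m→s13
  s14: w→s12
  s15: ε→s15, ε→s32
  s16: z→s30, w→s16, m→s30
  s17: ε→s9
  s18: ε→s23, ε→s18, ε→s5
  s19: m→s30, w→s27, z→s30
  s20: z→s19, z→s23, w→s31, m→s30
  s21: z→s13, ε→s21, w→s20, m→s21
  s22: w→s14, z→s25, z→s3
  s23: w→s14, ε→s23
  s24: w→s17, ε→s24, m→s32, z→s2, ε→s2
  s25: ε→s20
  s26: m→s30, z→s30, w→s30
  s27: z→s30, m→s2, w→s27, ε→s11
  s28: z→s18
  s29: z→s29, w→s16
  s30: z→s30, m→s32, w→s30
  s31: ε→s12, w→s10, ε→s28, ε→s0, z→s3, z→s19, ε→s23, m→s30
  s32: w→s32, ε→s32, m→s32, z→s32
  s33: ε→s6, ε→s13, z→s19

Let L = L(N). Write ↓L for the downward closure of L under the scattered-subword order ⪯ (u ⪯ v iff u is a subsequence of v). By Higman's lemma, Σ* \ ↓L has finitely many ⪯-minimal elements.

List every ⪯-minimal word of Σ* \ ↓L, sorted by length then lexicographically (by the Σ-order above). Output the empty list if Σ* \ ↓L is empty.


A = [zzm, wmm, wzwmwz, wwwzwm].

|Q|=35, |F|=13, |δ|=95 (36 ε).
min D↑ (13 st, q0=0, F={7}): 0:z→1,w→2,m→0 1:z→3,w→4,m→1 2:z→5,w→6,m→3 3:z→3,w→3,m→7 4:z→3,w→4,m→3 5:z→3,w→8,m→3 6:z→5,w→9,m→3 7:z→7,w→7,m→7 8:z→3,w→8,m→10 9:z→11,w→9,m→3 10:z→10,w→12,m→7 11:z→3,w→3,m→3 12:z→7,w→12,m→7 [Hopcroft].
'zzm': run [26, 20, 11, 5] end={s0,s12,s14,s15,s32} ∉↓L; 3/3 del acc.
'wmm': run [26, 24, 11, 5] end={s0,s12,s14,s15,s32} — reject; 3/3 single-dels accept.
'wzwmwz': |S_i|=[26, 24, 18, 13, 10, 7, 1] end={s32} — reject; 6/6 single-dels accept.
'wwwzwm': N↓-sim [26, 24, 23, 17, 12, 8, 4] end={s0,s12,s14,s32} rej; 6/6 del acc.
4 obstructions.


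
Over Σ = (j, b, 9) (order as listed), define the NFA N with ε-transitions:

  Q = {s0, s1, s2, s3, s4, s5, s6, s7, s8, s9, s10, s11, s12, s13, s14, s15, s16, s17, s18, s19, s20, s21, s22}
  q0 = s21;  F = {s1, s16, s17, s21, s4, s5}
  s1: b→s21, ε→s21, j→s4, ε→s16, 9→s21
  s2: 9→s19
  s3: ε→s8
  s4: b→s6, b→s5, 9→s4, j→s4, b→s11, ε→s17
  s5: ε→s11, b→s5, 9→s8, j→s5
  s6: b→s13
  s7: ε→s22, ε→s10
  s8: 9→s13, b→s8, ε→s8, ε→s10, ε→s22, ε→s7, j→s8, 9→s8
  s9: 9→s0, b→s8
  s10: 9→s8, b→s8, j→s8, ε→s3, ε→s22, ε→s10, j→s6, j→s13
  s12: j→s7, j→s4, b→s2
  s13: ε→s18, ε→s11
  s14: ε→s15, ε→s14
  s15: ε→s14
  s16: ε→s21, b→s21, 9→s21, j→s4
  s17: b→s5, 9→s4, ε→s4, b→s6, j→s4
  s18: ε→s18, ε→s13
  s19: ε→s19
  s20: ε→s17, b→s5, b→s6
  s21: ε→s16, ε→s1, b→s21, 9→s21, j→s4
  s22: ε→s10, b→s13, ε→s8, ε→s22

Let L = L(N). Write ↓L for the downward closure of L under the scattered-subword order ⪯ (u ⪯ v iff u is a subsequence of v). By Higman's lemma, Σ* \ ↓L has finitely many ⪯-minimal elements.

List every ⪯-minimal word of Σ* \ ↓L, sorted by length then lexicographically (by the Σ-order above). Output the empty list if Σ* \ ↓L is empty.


|Q|=23, |F|=6, |δ|=70 (30 ε).
min D↑ (4 st, q0=0, F={3}): 0:j→1,b→0,9→0 1:j→1,b→2,9→1 2:j→2,b→2,9→3 3:j→3,b→3,9→3 [Hopcroft].
'jb9': run [15, 12, 10, 9] end={s10,s11,s13,s18,s22,s3,s6,s7,s8} ∉↓L; 3/3 single-dels accept.
1 obstructions.

A = [jb9].


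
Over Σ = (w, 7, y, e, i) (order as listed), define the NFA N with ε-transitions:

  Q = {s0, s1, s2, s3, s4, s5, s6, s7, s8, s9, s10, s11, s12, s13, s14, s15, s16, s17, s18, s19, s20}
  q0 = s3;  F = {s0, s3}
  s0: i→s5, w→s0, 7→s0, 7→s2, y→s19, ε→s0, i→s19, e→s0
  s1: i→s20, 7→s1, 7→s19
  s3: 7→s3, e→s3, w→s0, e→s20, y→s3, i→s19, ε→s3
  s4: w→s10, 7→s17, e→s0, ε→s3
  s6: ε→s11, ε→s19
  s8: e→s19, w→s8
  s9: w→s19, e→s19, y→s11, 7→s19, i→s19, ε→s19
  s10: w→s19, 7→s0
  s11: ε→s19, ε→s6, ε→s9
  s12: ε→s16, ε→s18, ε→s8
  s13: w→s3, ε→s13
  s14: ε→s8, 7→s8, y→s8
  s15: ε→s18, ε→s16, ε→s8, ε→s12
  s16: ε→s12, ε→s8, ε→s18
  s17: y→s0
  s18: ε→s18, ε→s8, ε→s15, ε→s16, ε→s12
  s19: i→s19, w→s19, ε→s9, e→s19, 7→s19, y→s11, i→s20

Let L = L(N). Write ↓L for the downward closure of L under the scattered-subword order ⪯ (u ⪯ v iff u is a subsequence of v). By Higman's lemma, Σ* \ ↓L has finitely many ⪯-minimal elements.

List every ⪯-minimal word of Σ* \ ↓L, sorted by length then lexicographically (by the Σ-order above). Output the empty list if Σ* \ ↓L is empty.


Antichain: [i, wy].

|Q|=21, |F|=2, |δ|=65 (27 ε).
min D↑ (3 st, q0=0, F={2}): 0:w→1,7→0,y→0,e→0,i→2 1:w→1,7→1,y→2,e→1,i→2 2:w→2,7→2,y→2,e→2,i→2 (ε-aug+det+¬).
'i': |S_i|=[9, 6] end={s11,s19,s20,s5,s6,s9} ∉↓L; 1/1 single-dels accept.
'wy': run [9, 8, 5] end={s11,s19,s20,s6,s9} — reject; 2/2 single-dels accept.
2 obstructions.
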